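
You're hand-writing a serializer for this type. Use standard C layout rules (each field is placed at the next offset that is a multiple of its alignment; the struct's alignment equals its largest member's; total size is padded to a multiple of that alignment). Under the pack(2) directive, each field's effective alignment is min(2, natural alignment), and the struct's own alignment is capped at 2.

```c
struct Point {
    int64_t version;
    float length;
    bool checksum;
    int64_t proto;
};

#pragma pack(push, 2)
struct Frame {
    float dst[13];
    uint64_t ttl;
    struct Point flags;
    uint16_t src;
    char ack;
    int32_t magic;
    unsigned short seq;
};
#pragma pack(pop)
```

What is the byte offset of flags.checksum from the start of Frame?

Point: 0..8  version  (8B, 8-aligned); 8..12  length  (4B, 4-aligned); 12..13  checksum  (1B, 1-aligned); 13..16  -- padding (3B); 16..24  proto  (8B, 8-aligned); sizeof = 24, alignof = 8
0..52  dst  (52B, 2-aligned)
52..60  ttl  (8B, 2-aligned)
60..84  flags  (24B, 2-aligned)
within Point: checksum at 12
60 + 12 = 72

72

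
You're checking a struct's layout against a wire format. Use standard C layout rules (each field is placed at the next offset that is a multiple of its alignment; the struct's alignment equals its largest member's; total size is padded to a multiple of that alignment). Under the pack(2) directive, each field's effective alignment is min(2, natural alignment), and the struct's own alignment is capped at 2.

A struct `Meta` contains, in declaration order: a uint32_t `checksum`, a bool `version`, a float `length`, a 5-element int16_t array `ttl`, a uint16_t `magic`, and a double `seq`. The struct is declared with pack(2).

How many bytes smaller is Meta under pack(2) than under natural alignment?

2

natural layout:
  @0: checksum [4B, align 4] → 4
  @4: version [1B, align 1] → 5
  +3 pad (align 4)
  @8: length [4B, align 4] → 12
  @12: ttl [10B, align 2] → 22
  @22: magic [2B, align 2] → 24
  @24: seq [8B, align 8] → 32
  size 32, align 8
packed(2) layout:
  @0: checksum [4B, align 2] → 4
  @4: version [1B, align 1] → 5
  +1 pad (align 2)
  @6: length [4B, align 2] → 10
  @10: ttl [10B, align 2] → 20
  @20: magic [2B, align 2] → 22
  @22: seq [8B, align 2] → 30
  size 30, align 2
32 − 30 = 2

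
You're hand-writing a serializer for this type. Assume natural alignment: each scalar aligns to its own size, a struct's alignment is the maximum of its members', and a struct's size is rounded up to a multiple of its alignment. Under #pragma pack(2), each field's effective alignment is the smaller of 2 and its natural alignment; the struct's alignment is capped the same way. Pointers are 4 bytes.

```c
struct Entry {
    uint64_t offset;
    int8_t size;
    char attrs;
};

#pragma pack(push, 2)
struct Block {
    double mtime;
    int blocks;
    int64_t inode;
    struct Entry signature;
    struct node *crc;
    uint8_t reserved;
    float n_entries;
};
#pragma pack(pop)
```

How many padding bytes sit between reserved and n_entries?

1

Entry: @0: offset [8B, align 8] → 8; @8: size [1B, align 1] → 9; @9: attrs [1B, align 1] → 10; +6 tail pad (align 8); size 16, align 8
@0: mtime [8B, align 2] → 8
@8: blocks [4B, align 2] → 12
@12: inode [8B, align 2] → 20
@20: signature [16B, align 2] → 36
@36: crc [4B, align 2] → 40
@40: reserved [1B, align 1] → 41
+1 pad (align 2)
@42: n_entries [4B, align 2] → 46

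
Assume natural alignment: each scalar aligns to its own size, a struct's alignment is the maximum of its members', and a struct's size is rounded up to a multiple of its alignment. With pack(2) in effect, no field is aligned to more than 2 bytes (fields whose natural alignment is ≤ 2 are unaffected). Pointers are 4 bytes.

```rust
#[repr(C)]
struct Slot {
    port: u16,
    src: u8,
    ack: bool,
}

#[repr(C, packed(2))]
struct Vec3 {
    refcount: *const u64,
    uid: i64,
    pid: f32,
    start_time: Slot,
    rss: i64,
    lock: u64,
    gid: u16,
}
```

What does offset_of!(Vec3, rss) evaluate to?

20

Slot: 0..2  port  (2B, 2-aligned); 2..3  src  (1B, 1-aligned); 3..4  ack  (1B, 1-aligned); sizeof = 4, alignof = 2
0..4  refcount  (4B, 2-aligned)
4..12  uid  (8B, 2-aligned)
12..16  pid  (4B, 2-aligned)
16..20  start_time  (4B, 2-aligned)
20..28  rss  (8B, 2-aligned)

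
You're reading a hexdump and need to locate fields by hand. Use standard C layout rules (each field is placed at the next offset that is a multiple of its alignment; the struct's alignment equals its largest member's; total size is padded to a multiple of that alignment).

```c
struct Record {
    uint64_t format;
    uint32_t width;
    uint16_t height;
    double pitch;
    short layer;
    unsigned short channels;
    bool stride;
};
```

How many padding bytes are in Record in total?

5

format at 0 (size 8, align 8) → ends 8
width at 8 (size 4, align 4) → ends 12
height at 12 (size 2, align 2) → ends 14
pad 2 to align 8 for pitch
pitch at 16 (size 8, align 8) → ends 24
layer at 24 (size 2, align 2) → ends 26
channels at 26 (size 2, align 2) → ends 28
stride at 28 (size 1, align 1) → ends 29
tail pad 3 to reach multiple of 8
total 32 bytes, alignment 8
data bytes 27, size 32 → padding 5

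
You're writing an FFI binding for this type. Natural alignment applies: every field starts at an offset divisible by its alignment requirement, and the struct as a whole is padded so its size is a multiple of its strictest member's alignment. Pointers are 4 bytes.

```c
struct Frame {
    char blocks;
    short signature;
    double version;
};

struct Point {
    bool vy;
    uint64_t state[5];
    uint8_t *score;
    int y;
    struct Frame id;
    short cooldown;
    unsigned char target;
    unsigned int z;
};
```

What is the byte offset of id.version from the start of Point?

64

Frame: @0: blocks [1B, align 1] → 1; +1 pad (align 2); @2: signature [2B, align 2] → 4; +4 pad (align 8); @8: version [8B, align 8] → 16; size 16, align 8
@0: vy [1B, align 1] → 1
+7 pad (align 8)
@8: state [40B, align 8] → 48
@48: score [4B, align 4] → 52
@52: y [4B, align 4] → 56
@56: id [16B, align 8] → 72
within Frame: version at 8
56 + 8 = 64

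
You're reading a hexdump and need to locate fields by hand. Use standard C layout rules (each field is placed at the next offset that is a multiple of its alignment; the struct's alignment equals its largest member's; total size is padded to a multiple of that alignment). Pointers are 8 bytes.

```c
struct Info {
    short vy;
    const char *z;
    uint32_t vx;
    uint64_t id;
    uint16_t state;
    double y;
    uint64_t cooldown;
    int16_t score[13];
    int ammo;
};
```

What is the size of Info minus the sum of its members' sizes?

vy at 0 (size 2, align 2) → ends 2
pad 6 to align 8 for z
z at 8 (size 8, align 8) → ends 16
vx at 16 (size 4, align 4) → ends 20
pad 4 to align 8 for id
id at 24 (size 8, align 8) → ends 32
state at 32 (size 2, align 2) → ends 34
pad 6 to align 8 for y
y at 40 (size 8, align 8) → ends 48
cooldown at 48 (size 8, align 8) → ends 56
score at 56 (size 26, align 2) → ends 82
pad 2 to align 4 for ammo
ammo at 84 (size 4, align 4) → ends 88
total 88 bytes, alignment 8
data bytes 70, size 88 → padding 18

18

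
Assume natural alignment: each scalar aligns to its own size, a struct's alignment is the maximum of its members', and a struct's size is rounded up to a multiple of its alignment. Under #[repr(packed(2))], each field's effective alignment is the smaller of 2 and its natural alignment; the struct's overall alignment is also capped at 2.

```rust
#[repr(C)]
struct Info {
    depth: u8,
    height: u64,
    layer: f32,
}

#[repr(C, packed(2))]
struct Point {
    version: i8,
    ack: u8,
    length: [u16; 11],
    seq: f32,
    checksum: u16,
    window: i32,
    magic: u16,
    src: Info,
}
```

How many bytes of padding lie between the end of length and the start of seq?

Info: depth at 0 (size 1, align 1) → ends 1; pad 7 to align 8 for height; height at 8 (size 8, align 8) → ends 16; layer at 16 (size 4, align 4) → ends 20; tail pad 4 to reach multiple of 8; total 24 bytes, alignment 8
version at 0 (size 1, align 1) → ends 1
ack at 1 (size 1, align 1) → ends 2
length at 2 (size 22, align 2) → ends 24
seq at 24 (size 4, align 2) → ends 28

0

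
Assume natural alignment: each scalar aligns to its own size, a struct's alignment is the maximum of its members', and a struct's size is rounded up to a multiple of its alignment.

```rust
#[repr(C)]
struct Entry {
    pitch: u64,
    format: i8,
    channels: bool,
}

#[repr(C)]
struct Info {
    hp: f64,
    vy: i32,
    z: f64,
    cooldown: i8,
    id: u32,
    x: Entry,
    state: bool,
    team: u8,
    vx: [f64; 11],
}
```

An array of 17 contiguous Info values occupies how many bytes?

2448

Entry: 0..8  pitch  (8B, 8-aligned); 8..9  format  (1B, 1-aligned); 9..10  channels  (1B, 1-aligned); 10..16  -- tail padding (6B); sizeof = 16, alignof = 8
0..8  hp  (8B, 8-aligned)
8..12  vy  (4B, 4-aligned)
12..16  -- padding (4B)
16..24  z  (8B, 8-aligned)
24..25  cooldown  (1B, 1-aligned)
25..28  -- padding (3B)
28..32  id  (4B, 4-aligned)
32..48  x  (16B, 8-aligned)
48..49  state  (1B, 1-aligned)
49..50  team  (1B, 1-aligned)
50..56  -- padding (6B)
56..144  vx  (88B, 8-aligned)
sizeof = 144, alignof = 8
array of 17: 17 × 144 = 2448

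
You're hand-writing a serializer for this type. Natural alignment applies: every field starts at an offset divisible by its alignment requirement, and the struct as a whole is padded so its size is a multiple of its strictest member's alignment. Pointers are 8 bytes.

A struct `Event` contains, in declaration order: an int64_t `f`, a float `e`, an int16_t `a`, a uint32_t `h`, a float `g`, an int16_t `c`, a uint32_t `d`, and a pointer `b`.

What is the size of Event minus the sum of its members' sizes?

4

0..8  f  (8B, 8-aligned)
8..12  e  (4B, 4-aligned)
12..14  a  (2B, 2-aligned)
14..16  -- padding (2B)
16..20  h  (4B, 4-aligned)
20..24  g  (4B, 4-aligned)
24..26  c  (2B, 2-aligned)
26..28  -- padding (2B)
28..32  d  (4B, 4-aligned)
32..40  b  (8B, 8-aligned)
sizeof = 40, alignof = 8
data bytes 36, size 40 → padding 4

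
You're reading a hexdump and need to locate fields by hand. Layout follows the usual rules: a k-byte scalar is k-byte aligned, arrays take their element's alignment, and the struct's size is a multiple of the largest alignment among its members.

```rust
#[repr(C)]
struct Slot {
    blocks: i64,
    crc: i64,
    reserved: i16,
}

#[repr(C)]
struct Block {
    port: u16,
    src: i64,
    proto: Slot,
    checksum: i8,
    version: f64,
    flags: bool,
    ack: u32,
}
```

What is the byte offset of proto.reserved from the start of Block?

Slot: 0..8  blocks  (8B, 8-aligned); 8..16  crc  (8B, 8-aligned); 16..18  reserved  (2B, 2-aligned); 18..24  -- tail padding (6B); sizeof = 24, alignof = 8
0..2  port  (2B, 2-aligned)
2..8  -- padding (6B)
8..16  src  (8B, 8-aligned)
16..40  proto  (24B, 8-aligned)
within Slot: reserved at 16
16 + 16 = 32

32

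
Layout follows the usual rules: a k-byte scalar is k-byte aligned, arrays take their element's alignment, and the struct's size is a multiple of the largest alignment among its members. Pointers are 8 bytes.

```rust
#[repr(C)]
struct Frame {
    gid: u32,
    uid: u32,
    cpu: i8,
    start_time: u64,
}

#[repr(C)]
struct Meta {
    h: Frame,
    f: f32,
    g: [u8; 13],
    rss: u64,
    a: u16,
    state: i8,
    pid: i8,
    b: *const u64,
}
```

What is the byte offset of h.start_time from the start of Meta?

Frame: gid at 0 (size 4, align 4) → ends 4; uid at 4 (size 4, align 4) → ends 8; cpu at 8 (size 1, align 1) → ends 9; pad 7 to align 8 for start_time; start_time at 16 (size 8, align 8) → ends 24; total 24 bytes, alignment 8
h at 0 (size 24, align 8) → ends 24
within Frame: start_time at 16
0 + 16 = 16

16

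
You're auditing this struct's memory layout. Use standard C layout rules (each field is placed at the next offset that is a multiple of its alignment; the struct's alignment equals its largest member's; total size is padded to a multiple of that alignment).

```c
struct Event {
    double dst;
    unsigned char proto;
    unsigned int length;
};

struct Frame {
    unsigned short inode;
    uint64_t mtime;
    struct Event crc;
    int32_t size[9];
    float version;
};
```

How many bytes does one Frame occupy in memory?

Event: dst at 0 (size 8, align 8) → ends 8; proto at 8 (size 1, align 1) → ends 9; pad 3 to align 4 for length; length at 12 (size 4, align 4) → ends 16; total 16 bytes, alignment 8
inode at 0 (size 2, align 2) → ends 2
pad 6 to align 8 for mtime
mtime at 8 (size 8, align 8) → ends 16
crc at 16 (size 16, align 8) → ends 32
size at 32 (size 36, align 4) → ends 68
version at 68 (size 4, align 4) → ends 72
total 72 bytes, alignment 8

72 bytes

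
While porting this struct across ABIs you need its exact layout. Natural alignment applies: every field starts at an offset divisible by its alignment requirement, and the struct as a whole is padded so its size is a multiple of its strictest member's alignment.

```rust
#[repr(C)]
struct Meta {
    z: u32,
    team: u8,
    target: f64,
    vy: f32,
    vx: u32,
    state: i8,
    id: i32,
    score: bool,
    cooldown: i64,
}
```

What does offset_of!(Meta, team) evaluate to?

4

@0: z [4B, align 4] → 4
@4: team [1B, align 1] → 5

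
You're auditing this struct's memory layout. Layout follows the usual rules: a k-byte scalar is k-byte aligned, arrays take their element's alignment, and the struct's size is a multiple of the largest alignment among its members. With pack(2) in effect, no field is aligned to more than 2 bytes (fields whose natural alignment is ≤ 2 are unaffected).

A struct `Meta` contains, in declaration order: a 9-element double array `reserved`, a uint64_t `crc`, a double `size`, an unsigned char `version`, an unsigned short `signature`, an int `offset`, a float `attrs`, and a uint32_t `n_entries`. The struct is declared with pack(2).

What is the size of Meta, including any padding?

104 bytes

@0: reserved [72B, align 2] → 72
@72: crc [8B, align 2] → 80
@80: size [8B, align 2] → 88
@88: version [1B, align 1] → 89
+1 pad (align 2)
@90: signature [2B, align 2] → 92
@92: offset [4B, align 2] → 96
@96: attrs [4B, align 2] → 100
@100: n_entries [4B, align 2] → 104
size 104, align 2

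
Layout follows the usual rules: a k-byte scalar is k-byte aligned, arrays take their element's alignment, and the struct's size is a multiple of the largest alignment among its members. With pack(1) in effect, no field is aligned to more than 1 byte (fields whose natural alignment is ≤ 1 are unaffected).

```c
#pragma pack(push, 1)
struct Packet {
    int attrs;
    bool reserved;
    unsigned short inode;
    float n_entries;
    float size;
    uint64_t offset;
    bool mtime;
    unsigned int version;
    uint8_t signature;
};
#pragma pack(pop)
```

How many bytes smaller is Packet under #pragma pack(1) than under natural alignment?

natural layout:
  0..4  attrs  (4B, 4-aligned)
  4..5  reserved  (1B, 1-aligned)
  5..6  -- padding (1B)
  6..8  inode  (2B, 2-aligned)
  8..12  n_entries  (4B, 4-aligned)
  12..16  size  (4B, 4-aligned)
  16..24  offset  (8B, 8-aligned)
  24..25  mtime  (1B, 1-aligned)
  25..28  -- padding (3B)
  28..32  version  (4B, 4-aligned)
  32..33  signature  (1B, 1-aligned)
  33..40  -- tail padding (7B)
  sizeof = 40, alignof = 8
packed(1) layout:
  0..4  attrs  (4B, 1-aligned)
  4..5  reserved  (1B, 1-aligned)
  5..7  inode  (2B, 1-aligned)
  7..11  n_entries  (4B, 1-aligned)
  11..15  size  (4B, 1-aligned)
  15..23  offset  (8B, 1-aligned)
  23..24  mtime  (1B, 1-aligned)
  24..28  version  (4B, 1-aligned)
  28..29  signature  (1B, 1-aligned)
  sizeof = 29, alignof = 1
40 − 29 = 11

11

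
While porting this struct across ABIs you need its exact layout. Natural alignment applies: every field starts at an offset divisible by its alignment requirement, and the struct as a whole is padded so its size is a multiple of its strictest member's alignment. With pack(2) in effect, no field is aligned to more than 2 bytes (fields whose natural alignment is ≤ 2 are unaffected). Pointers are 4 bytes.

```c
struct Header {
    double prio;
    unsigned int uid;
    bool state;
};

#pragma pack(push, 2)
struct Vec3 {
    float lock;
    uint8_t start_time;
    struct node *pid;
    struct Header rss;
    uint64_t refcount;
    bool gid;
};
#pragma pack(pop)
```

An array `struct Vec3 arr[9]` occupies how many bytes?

324

Header: 0..8  prio  (8B, 8-aligned); 8..12  uid  (4B, 4-aligned); 12..13  state  (1B, 1-aligned); 13..16  -- tail padding (3B); sizeof = 16, alignof = 8
0..4  lock  (4B, 2-aligned)
4..5  start_time  (1B, 1-aligned)
5..6  -- padding (1B)
6..10  pid  (4B, 2-aligned)
10..26  rss  (16B, 2-aligned)
26..34  refcount  (8B, 2-aligned)
34..35  gid  (1B, 1-aligned)
35..36  -- tail padding (1B)
sizeof = 36, alignof = 2
array of 9: 9 × 36 = 324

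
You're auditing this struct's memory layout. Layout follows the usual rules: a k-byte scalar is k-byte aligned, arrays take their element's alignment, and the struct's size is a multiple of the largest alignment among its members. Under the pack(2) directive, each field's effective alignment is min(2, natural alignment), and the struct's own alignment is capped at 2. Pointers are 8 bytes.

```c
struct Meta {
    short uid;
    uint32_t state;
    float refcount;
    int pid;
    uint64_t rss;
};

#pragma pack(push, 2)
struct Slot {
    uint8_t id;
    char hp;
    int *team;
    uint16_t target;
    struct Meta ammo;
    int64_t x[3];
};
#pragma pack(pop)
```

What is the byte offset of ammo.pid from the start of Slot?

Meta: uid at 0 (size 2, align 2) → ends 2; pad 2 to align 4 for state; state at 4 (size 4, align 4) → ends 8; refcount at 8 (size 4, align 4) → ends 12; pid at 12 (size 4, align 4) → ends 16; rss at 16 (size 8, align 8) → ends 24; total 24 bytes, alignment 8
id at 0 (size 1, align 1) → ends 1
hp at 1 (size 1, align 1) → ends 2
team at 2 (size 8, align 2) → ends 10
target at 10 (size 2, align 2) → ends 12
ammo at 12 (size 24, align 2) → ends 36
within Meta: pid at 12
12 + 12 = 24

24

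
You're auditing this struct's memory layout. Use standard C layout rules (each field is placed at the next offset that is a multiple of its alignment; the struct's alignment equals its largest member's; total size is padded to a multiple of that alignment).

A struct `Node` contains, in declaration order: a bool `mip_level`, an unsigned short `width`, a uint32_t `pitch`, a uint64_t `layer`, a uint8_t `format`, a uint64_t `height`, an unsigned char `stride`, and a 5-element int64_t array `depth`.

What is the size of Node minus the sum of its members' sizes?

15

0..1  mip_level  (1B, 1-aligned)
1..2  -- padding (1B)
2..4  width  (2B, 2-aligned)
4..8  pitch  (4B, 4-aligned)
8..16  layer  (8B, 8-aligned)
16..17  format  (1B, 1-aligned)
17..24  -- padding (7B)
24..32  height  (8B, 8-aligned)
32..33  stride  (1B, 1-aligned)
33..40  -- padding (7B)
40..80  depth  (40B, 8-aligned)
sizeof = 80, alignof = 8
data bytes 65, size 80 → padding 15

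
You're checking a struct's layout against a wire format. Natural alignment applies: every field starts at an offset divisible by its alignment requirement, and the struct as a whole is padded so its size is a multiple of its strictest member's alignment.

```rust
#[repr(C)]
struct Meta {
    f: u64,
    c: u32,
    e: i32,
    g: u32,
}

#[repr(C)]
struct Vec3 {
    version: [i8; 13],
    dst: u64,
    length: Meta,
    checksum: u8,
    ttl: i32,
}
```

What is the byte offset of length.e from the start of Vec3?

Meta: 0..8  f  (8B, 8-aligned); 8..12  c  (4B, 4-aligned); 12..16  e  (4B, 4-aligned); 16..20  g  (4B, 4-aligned); 20..24  -- tail padding (4B); sizeof = 24, alignof = 8
0..13  version  (13B, 1-aligned)
13..16  -- padding (3B)
16..24  dst  (8B, 8-aligned)
24..48  length  (24B, 8-aligned)
within Meta: e at 12
24 + 12 = 36

36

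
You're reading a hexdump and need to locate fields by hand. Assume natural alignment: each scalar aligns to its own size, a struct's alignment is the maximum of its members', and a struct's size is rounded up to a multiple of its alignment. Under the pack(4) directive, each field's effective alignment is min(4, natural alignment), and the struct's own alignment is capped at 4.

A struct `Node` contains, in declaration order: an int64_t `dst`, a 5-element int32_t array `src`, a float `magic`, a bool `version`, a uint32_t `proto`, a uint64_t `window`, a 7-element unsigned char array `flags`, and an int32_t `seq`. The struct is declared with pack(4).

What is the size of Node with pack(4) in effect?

60

@0: dst [8B, align 4] → 8
@8: src [20B, align 4] → 28
@28: magic [4B, align 4] → 32
@32: version [1B, align 1] → 33
+3 pad (align 4)
@36: proto [4B, align 4] → 40
@40: window [8B, align 4] → 48
@48: flags [7B, align 1] → 55
+1 pad (align 4)
@56: seq [4B, align 4] → 60
size 60, align 4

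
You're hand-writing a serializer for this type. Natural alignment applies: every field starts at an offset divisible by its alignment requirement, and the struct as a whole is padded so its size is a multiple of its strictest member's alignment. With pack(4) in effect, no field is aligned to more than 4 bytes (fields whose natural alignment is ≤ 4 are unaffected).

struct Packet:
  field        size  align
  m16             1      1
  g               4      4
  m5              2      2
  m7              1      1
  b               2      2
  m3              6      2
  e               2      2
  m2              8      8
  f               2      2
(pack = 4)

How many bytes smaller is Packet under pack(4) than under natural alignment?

4

natural layout:
  0..1  m16  (1B, 1-aligned)
  1..4  -- padding (3B)
  4..8  g  (4B, 4-aligned)
  8..10  m5  (2B, 2-aligned)
  10..11  m7  (1B, 1-aligned)
  11..12  -- padding (1B)
  12..14  b  (2B, 2-aligned)
  14..20  m3  (6B, 2-aligned)
  20..22  e  (2B, 2-aligned)
  22..24  -- padding (2B)
  24..32  m2  (8B, 8-aligned)
  32..34  f  (2B, 2-aligned)
  34..40  -- tail padding (6B)
  sizeof = 40, alignof = 8
packed(4) layout:
  0..1  m16  (1B, 1-aligned)
  1..4  -- padding (3B)
  4..8  g  (4B, 4-aligned)
  8..10  m5  (2B, 2-aligned)
  10..11  m7  (1B, 1-aligned)
  11..12  -- padding (1B)
  12..14  b  (2B, 2-aligned)
  14..20  m3  (6B, 2-aligned)
  20..22  e  (2B, 2-aligned)
  22..24  -- padding (2B)
  24..32  m2  (8B, 4-aligned)
  32..34  f  (2B, 2-aligned)
  34..36  -- tail padding (2B)
  sizeof = 36, alignof = 4
40 − 36 = 4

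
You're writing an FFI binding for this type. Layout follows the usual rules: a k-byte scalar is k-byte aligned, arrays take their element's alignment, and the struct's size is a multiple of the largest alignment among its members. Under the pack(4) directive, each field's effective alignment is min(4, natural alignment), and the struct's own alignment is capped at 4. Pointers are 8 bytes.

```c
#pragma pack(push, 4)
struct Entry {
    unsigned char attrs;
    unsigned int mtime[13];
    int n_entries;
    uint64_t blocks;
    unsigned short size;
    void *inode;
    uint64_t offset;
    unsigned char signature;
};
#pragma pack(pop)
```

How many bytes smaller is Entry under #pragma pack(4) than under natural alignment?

natural layout:
  attrs at 0 (size 1, align 1) → ends 1
  pad 3 to align 4 for mtime
  mtime at 4 (size 52, align 4) → ends 56
  n_entries at 56 (size 4, align 4) → ends 60
  pad 4 to align 8 for blocks
  blocks at 64 (size 8, align 8) → ends 72
  size at 72 (size 2, align 2) → ends 74
  pad 6 to align 8 for inode
  inode at 80 (size 8, align 8) → ends 88
  offset at 88 (size 8, align 8) → ends 96
  signature at 96 (size 1, align 1) → ends 97
  tail pad 7 to reach multiple of 8
  total 104 bytes, alignment 8
packed(4) layout:
  attrs at 0 (size 1, align 1) → ends 1
  pad 3 to align 4 for mtime
  mtime at 4 (size 52, align 4) → ends 56
  n_entries at 56 (size 4, align 4) → ends 60
  blocks at 60 (size 8, align 4) → ends 68
  size at 68 (size 2, align 2) → ends 70
  pad 2 to align 4 for inode
  inode at 72 (size 8, align 4) → ends 80
  offset at 80 (size 8, align 4) → ends 88
  signature at 88 (size 1, align 1) → ends 89
  tail pad 3 to reach multiple of 4
  total 92 bytes, alignment 4
104 − 92 = 12

12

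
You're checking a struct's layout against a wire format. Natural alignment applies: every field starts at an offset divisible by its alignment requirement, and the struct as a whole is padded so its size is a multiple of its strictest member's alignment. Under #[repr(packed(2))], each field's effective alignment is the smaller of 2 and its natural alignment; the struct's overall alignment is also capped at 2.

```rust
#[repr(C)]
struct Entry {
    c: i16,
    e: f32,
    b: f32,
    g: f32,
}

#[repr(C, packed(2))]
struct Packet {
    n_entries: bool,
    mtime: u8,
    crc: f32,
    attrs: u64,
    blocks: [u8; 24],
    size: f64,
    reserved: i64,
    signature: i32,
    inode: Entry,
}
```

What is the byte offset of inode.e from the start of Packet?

62

Entry: @0: c [2B, align 2] → 2; +2 pad (align 4); @4: e [4B, align 4] → 8; @8: b [4B, align 4] → 12; @12: g [4B, align 4] → 16; size 16, align 4
@0: n_entries [1B, align 1] → 1
@1: mtime [1B, align 1] → 2
@2: crc [4B, align 2] → 6
@6: attrs [8B, align 2] → 14
@14: blocks [24B, align 1] → 38
@38: size [8B, align 2] → 46
@46: reserved [8B, align 2] → 54
@54: signature [4B, align 2] → 58
@58: inode [16B, align 2] → 74
within Entry: e at 4
58 + 4 = 62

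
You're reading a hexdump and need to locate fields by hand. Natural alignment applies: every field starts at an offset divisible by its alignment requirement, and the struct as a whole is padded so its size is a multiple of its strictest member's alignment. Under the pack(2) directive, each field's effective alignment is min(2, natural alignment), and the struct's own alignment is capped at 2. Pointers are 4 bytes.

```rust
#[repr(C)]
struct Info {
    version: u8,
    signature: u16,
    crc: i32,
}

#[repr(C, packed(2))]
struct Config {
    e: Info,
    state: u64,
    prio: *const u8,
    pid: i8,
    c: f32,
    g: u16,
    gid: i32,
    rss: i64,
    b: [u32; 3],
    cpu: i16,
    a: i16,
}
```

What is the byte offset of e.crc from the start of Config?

Info: version at 0 (size 1, align 1) → ends 1; pad 1 to align 2 for signature; signature at 2 (size 2, align 2) → ends 4; crc at 4 (size 4, align 4) → ends 8; total 8 bytes, alignment 4
e at 0 (size 8, align 2) → ends 8
within Info: crc at 4
0 + 4 = 4

4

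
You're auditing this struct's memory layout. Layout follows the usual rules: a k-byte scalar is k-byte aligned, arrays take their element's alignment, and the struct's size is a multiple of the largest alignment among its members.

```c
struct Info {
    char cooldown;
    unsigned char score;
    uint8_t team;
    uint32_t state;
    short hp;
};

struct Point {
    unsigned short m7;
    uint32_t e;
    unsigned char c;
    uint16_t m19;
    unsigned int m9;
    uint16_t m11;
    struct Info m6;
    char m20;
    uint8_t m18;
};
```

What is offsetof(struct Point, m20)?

Info: cooldown at 0 (size 1, align 1) → ends 1; score at 1 (size 1, align 1) → ends 2; team at 2 (size 1, align 1) → ends 3; pad 1 to align 4 for state; state at 4 (size 4, align 4) → ends 8; hp at 8 (size 2, align 2) → ends 10; tail pad 2 to reach multiple of 4; total 12 bytes, alignment 4
m7 at 0 (size 2, align 2) → ends 2
pad 2 to align 4 for e
e at 4 (size 4, align 4) → ends 8
c at 8 (size 1, align 1) → ends 9
pad 1 to align 2 for m19
m19 at 10 (size 2, align 2) → ends 12
m9 at 12 (size 4, align 4) → ends 16
m11 at 16 (size 2, align 2) → ends 18
pad 2 to align 4 for m6
m6 at 20 (size 12, align 4) → ends 32
m20 at 32 (size 1, align 1) → ends 33

32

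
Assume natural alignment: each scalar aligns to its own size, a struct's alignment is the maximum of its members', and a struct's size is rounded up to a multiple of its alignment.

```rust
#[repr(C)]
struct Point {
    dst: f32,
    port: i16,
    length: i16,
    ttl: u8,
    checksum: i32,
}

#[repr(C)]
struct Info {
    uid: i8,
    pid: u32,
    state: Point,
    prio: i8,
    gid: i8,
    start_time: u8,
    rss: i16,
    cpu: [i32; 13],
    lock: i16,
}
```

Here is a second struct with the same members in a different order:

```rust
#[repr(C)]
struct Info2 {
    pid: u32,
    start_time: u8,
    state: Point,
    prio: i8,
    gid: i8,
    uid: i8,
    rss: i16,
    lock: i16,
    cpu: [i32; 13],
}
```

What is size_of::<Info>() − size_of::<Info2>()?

Point: @0: dst [4B, align 4] → 4; @4: port [2B, align 2] → 6; @6: length [2B, align 2] → 8; @8: ttl [1B, align 1] → 9; +3 pad (align 4); @12: checksum [4B, align 4] → 16; size 16, align 4
@0: uid [1B, align 1] → 1
+3 pad (align 4)
@4: pid [4B, align 4] → 8
@8: state [16B, align 4] → 24
@24: prio [1B, align 1] → 25
@25: gid [1B, align 1] → 26
@26: start_time [1B, align 1] → 27
+1 pad (align 2)
@28: rss [2B, align 2] → 30
+2 pad (align 4)
@32: cpu [52B, align 4] → 84
@84: lock [2B, align 2] → 86
+2 tail pad (align 4)
size 88, align 4
— Info2 —
@0: pid [4B, align 4] → 4
@4: start_time [1B, align 1] → 5
+3 pad (align 4)
@8: state [16B, align 4] → 24
@24: prio [1B, align 1] → 25
@25: gid [1B, align 1] → 26
@26: uid [1B, align 1] → 27
+1 pad (align 2)
@28: rss [2B, align 2] → 30
@30: lock [2B, align 2] → 32
@32: cpu [52B, align 4] → 84
size 84, align 4
88 − 84 = 4

4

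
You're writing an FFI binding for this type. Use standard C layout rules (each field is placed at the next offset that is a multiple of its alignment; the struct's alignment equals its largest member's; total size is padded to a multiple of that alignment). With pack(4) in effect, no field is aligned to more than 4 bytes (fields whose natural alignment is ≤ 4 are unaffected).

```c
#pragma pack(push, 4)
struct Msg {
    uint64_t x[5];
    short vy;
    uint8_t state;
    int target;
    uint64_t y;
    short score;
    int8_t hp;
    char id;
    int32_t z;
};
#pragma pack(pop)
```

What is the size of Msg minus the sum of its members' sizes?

x at 0 (size 40, align 4) → ends 40
vy at 40 (size 2, align 2) → ends 42
state at 42 (size 1, align 1) → ends 43
pad 1 to align 4 for target
target at 44 (size 4, align 4) → ends 48
y at 48 (size 8, align 4) → ends 56
score at 56 (size 2, align 2) → ends 58
hp at 58 (size 1, align 1) → ends 59
id at 59 (size 1, align 1) → ends 60
z at 60 (size 4, align 4) → ends 64
total 64 bytes, alignment 4
data bytes 63, size 64 → padding 1

1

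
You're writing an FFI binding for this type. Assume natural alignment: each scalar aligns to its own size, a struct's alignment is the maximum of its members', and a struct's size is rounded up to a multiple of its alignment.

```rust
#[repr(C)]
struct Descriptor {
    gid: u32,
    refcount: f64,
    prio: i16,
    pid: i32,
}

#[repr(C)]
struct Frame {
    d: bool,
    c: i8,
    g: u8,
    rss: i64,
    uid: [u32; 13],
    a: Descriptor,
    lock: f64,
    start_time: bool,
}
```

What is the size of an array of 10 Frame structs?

Descriptor: @0: gid [4B, align 4] → 4; +4 pad (align 8); @8: refcount [8B, align 8] → 16; @16: prio [2B, align 2] → 18; +2 pad (align 4); @20: pid [4B, align 4] → 24; size 24, align 8
@0: d [1B, align 1] → 1
@1: c [1B, align 1] → 2
@2: g [1B, align 1] → 3
+5 pad (align 8)
@8: rss [8B, align 8] → 16
@16: uid [52B, align 4] → 68
+4 pad (align 8)
@72: a [24B, align 8] → 96
@96: lock [8B, align 8] → 104
@104: start_time [1B, align 1] → 105
+7 tail pad (align 8)
size 112, align 8
array of 10: 10 × 112 = 1120

1120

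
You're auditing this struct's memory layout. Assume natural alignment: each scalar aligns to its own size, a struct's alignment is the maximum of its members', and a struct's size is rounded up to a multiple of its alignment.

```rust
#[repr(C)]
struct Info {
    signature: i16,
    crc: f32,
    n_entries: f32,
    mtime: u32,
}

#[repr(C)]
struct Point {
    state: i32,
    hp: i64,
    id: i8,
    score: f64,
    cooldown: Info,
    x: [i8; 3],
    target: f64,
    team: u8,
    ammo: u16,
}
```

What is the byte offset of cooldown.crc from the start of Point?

36

Info: 0..2  signature  (2B, 2-aligned); 2..4  -- padding (2B); 4..8  crc  (4B, 4-aligned); 8..12  n_entries  (4B, 4-aligned); 12..16  mtime  (4B, 4-aligned); sizeof = 16, alignof = 4
0..4  state  (4B, 4-aligned)
4..8  -- padding (4B)
8..16  hp  (8B, 8-aligned)
16..17  id  (1B, 1-aligned)
17..24  -- padding (7B)
24..32  score  (8B, 8-aligned)
32..48  cooldown  (16B, 4-aligned)
within Info: crc at 4
32 + 4 = 36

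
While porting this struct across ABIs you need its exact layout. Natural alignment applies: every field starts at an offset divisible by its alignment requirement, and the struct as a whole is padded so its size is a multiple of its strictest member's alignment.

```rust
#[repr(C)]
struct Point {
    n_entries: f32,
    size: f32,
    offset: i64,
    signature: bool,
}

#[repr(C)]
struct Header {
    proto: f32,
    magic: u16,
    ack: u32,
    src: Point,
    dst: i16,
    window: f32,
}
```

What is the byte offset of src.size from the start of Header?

20

Point: 0..4  n_entries  (4B, 4-aligned); 4..8  size  (4B, 4-aligned); 8..16  offset  (8B, 8-aligned); 16..17  signature  (1B, 1-aligned); 17..24  -- tail padding (7B); sizeof = 24, alignof = 8
0..4  proto  (4B, 4-aligned)
4..6  magic  (2B, 2-aligned)
6..8  -- padding (2B)
8..12  ack  (4B, 4-aligned)
12..16  -- padding (4B)
16..40  src  (24B, 8-aligned)
within Point: size at 4
16 + 4 = 20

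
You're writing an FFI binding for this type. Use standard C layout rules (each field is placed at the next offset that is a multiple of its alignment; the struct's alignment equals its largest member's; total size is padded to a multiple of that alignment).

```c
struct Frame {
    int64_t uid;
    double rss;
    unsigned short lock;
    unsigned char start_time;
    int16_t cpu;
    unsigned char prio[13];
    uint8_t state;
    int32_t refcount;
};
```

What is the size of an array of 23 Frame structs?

0..8  uid  (8B, 8-aligned)
8..16  rss  (8B, 8-aligned)
16..18  lock  (2B, 2-aligned)
18..19  start_time  (1B, 1-aligned)
19..20  -- padding (1B)
20..22  cpu  (2B, 2-aligned)
22..35  prio  (13B, 1-aligned)
35..36  state  (1B, 1-aligned)
36..40  refcount  (4B, 4-aligned)
sizeof = 40, alignof = 8
array of 23: 23 × 40 = 920

920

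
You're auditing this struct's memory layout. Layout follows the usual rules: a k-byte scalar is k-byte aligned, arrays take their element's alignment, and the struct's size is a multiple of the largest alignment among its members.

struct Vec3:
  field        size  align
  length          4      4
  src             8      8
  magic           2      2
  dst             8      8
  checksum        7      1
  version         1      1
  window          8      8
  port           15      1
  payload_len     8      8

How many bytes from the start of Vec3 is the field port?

@0: length [4B, align 4] → 4
+4 pad (align 8)
@8: src [8B, align 8] → 16
@16: magic [2B, align 2] → 18
+6 pad (align 8)
@24: dst [8B, align 8] → 32
@32: checksum [7B, align 1] → 39
@39: version [1B, align 1] → 40
@40: window [8B, align 8] → 48
@48: port [15B, align 1] → 63

48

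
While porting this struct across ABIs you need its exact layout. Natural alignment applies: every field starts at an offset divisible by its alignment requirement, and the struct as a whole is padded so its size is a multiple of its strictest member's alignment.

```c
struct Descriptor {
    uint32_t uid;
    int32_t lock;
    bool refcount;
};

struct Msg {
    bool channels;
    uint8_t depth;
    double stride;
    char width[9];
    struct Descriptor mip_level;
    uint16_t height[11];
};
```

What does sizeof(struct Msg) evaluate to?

64 bytes

Descriptor: uid at 0 (size 4, align 4) → ends 4; lock at 4 (size 4, align 4) → ends 8; refcount at 8 (size 1, align 1) → ends 9; tail pad 3 to reach multiple of 4; total 12 bytes, alignment 4
channels at 0 (size 1, align 1) → ends 1
depth at 1 (size 1, align 1) → ends 2
pad 6 to align 8 for stride
stride at 8 (size 8, align 8) → ends 16
width at 16 (size 9, align 1) → ends 25
pad 3 to align 4 for mip_level
mip_level at 28 (size 12, align 4) → ends 40
height at 40 (size 22, align 2) → ends 62
tail pad 2 to reach multiple of 8
total 64 bytes, alignment 8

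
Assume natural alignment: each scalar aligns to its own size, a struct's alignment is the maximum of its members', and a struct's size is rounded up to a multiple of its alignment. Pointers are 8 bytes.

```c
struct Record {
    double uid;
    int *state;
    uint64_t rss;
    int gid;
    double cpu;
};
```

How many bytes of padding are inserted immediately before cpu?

4

0..8  uid  (8B, 8-aligned)
8..16  state  (8B, 8-aligned)
16..24  rss  (8B, 8-aligned)
24..28  gid  (4B, 4-aligned)
28..32  -- padding (4B)
32..40  cpu  (8B, 8-aligned)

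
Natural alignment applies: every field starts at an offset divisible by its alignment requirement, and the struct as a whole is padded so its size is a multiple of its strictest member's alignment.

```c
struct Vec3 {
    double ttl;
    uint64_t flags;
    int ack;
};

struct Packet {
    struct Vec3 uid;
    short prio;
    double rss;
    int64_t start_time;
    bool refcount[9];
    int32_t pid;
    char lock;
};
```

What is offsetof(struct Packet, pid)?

60

Vec3: 0..8  ttl  (8B, 8-aligned); 8..16  flags  (8B, 8-aligned); 16..20  ack  (4B, 4-aligned); 20..24  -- tail padding (4B); sizeof = 24, alignof = 8
0..24  uid  (24B, 8-aligned)
24..26  prio  (2B, 2-aligned)
26..32  -- padding (6B)
32..40  rss  (8B, 8-aligned)
40..48  start_time  (8B, 8-aligned)
48..57  refcount  (9B, 1-aligned)
57..60  -- padding (3B)
60..64  pid  (4B, 4-aligned)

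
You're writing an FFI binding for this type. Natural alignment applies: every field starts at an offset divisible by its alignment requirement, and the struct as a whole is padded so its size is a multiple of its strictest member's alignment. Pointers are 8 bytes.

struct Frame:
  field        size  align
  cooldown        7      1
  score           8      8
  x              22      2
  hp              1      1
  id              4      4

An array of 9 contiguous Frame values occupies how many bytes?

0..7  cooldown  (7B, 1-aligned)
7..8  -- padding (1B)
8..16  score  (8B, 8-aligned)
16..38  x  (22B, 2-aligned)
38..39  hp  (1B, 1-aligned)
39..40  -- padding (1B)
40..44  id  (4B, 4-aligned)
44..48  -- tail padding (4B)
sizeof = 48, alignof = 8
array of 9: 9 × 48 = 432

432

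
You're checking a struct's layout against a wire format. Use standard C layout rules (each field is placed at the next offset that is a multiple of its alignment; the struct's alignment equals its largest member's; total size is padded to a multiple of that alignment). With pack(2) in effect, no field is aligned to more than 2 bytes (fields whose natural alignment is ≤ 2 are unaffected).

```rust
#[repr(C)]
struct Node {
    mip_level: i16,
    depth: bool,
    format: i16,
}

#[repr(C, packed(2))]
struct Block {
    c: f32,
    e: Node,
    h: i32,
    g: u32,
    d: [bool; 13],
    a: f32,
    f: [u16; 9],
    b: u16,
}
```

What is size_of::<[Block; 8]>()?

Node: @0: mip_level [2B, align 2] → 2; @2: depth [1B, align 1] → 3; +1 pad (align 2); @4: format [2B, align 2] → 6; size 6, align 2
@0: c [4B, align 2] → 4
@4: e [6B, align 2] → 10
@10: h [4B, align 2] → 14
@14: g [4B, align 2] → 18
@18: d [13B, align 1] → 31
+1 pad (align 2)
@32: a [4B, align 2] → 36
@36: f [18B, align 2] → 54
@54: b [2B, align 2] → 56
size 56, align 2
array of 8: 8 × 56 = 448

448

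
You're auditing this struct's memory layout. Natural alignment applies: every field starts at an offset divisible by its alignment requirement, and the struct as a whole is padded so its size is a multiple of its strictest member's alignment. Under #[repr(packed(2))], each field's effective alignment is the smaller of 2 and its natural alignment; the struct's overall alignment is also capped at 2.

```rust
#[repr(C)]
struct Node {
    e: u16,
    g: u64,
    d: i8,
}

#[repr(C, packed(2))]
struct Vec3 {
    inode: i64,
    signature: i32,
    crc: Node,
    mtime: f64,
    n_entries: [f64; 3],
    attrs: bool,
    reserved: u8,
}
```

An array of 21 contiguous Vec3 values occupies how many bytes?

Node: e at 0 (size 2, align 2) → ends 2; pad 6 to align 8 for g; g at 8 (size 8, align 8) → ends 16; d at 16 (size 1, align 1) → ends 17; tail pad 7 to reach multiple of 8; total 24 bytes, alignment 8
inode at 0 (size 8, align 2) → ends 8
signature at 8 (size 4, align 2) → ends 12
crc at 12 (size 24, align 2) → ends 36
mtime at 36 (size 8, align 2) → ends 44
n_entries at 44 (size 24, align 2) → ends 68
attrs at 68 (size 1, align 1) → ends 69
reserved at 69 (size 1, align 1) → ends 70
total 70 bytes, alignment 2
array of 21: 21 × 70 = 1470

1470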